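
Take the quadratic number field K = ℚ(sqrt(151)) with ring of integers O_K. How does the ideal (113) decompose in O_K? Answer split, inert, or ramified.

remains prime (inert)

d = 151 ≡ 3 (mod 4), so O_K = ℤ[√151] and disc(K) = 4d = 604.
Since gcd(113, 604) = 1 the prime 113 does not ramify.
(151/113) = 38^56 mod 113 = 112, giving Legendre symbol -1.
(151/113) = -1, so 113 is inert.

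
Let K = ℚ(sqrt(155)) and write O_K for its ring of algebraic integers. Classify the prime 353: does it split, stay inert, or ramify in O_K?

155 mod 4 = 3, hence disc K = 4·155 = 620 and O_K = ℤ[√155].
Since gcd(353, 620) = 1 the prime 353 does not ramify.
Compute (155/353) via Euler: 155^((353-1)/2) mod 353 = 1, so (155/353) = 1.
(155/353) = 1, so 353 splits.

p splits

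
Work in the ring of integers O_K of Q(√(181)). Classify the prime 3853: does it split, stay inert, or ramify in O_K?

3853 splits in O_K

181 mod 4 = 1, hence disc K = 181 and O_K = ℤ[(1+√181)/2].
Since gcd(3853, 181) = 1 the prime 3853 does not ramify.
Legendre symbol by Euler's criterion: (181/3853) ≡ 181^1926 ≡ 1 (mod 3853), i.e. (181/3853) = 1.
(181/3853) = 1, so 3853 splits.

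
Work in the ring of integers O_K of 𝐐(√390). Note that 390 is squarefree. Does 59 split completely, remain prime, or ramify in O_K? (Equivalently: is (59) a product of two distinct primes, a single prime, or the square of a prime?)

split — (59) = 𝔭₁𝔭₂ with 𝔭₁ ≠ 𝔭₂

390 mod 4 = 2, hence disc K = 4·390 = 1560 and O_K = ℤ[√390].
59 ∤ 1560, so 59 is unramified.
Legendre symbol by Euler's criterion: (390/59) ≡ 390^29 ≡ 1 (mod 59), i.e. (390/59) = 1.
Legendre symbol 1 ⇒ 59 is split.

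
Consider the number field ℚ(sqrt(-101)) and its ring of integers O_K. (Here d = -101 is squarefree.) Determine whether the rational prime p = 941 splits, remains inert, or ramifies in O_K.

d = -101 ≡ 3 (mod 4), so O_K = ℤ[√-101] and disc(K) = 4d = -404.
Since gcd(941, -404) = 1 the prime 941 does not ramify.
Euler's criterion: (-101)^470 mod 941 = 940. Thus (-101|941) = -1.
(-101/941) = -1, so 941 is inert.

941 remains inert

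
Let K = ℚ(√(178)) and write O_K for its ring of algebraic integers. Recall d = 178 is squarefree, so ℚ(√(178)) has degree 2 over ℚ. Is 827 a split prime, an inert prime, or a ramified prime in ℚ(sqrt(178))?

p splits

178 mod 4 = 2, hence disc K = 4·178 = 712 and O_K = ℤ[√178].
827 ∤ 712, so 827 is unramified.
Compute (178/827) via Euler: 178^((827-1)/2) mod 827 = 1, so (178/827) = 1.
(178/827) = 1, so 827 splits.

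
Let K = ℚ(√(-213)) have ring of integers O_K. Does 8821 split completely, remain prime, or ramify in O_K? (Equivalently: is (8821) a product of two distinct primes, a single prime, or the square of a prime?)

p is inert

d = -213 ≡ 3 (mod 4), so O_K = ℤ[√-213] and disc(K) = 4d = -852.
Since gcd(8821, -852) = 1 the prime 8821 does not ramify.
Compute (-213/8821) via Euler: 8608^((8821-1)/2) mod 8821 = 8820, so (-213/8821) = -1.
d is a non-residue mod p, hence 8821 remains inert in O_K.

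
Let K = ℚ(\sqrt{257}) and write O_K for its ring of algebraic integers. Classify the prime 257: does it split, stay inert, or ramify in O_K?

Since 257 ≡ 1 mod 4, the ring of integers is ℤ[(1+√257)/2] with discriminant 257.
Ramification test: 257 | 257. The prime 257 ramifies in K.

257 is ramified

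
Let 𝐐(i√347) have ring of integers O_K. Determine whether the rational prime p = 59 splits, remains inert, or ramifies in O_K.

-347 mod 4 = 1, hence disc K = -347 and O_K = ℤ[(1+√-347)/2].
Since gcd(59, -347) = 1 the prime 59 does not ramify.
Compute (-347/59) via Euler: 7^((59-1)/2) mod 59 = 1, so (-347/59) = 1.
(-347/59) = 1, so 59 splits.

p splits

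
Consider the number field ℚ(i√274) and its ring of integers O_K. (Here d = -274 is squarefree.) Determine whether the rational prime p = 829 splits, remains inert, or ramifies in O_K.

Since -274 ≢ 1 mod 4, the ring of integers is ℤ[√-274] with discriminant 4·(-274) = -1096.
829 ∤ -1096, so 829 is unramified.
(-274/829) = 555^414 mod 829 = 828, giving Legendre symbol -1.
d is a non-residue mod p, hence 829 remains inert in O_K.

p is inert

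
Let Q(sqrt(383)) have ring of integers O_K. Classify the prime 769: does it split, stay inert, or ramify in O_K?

769 splits in O_K

d = 383 ≡ 3 (mod 4), so O_K = ℤ[√383] and disc(K) = 4d = 1532.
disc(K) = 1532 is not divisible by 769; 769 is unramified.
Compute (383/769) via Euler: 383^((769-1)/2) mod 769 = 1, so (383/769) = 1.
Legendre symbol 1 ⇒ 769 is split.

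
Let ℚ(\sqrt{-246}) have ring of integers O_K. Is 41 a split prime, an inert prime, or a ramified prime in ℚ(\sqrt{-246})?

ramified

d = -246 ≡ 2 (mod 4), so O_K = ℤ[√-246] and disc(K) = 4d = -984.
41 divides disc(K) = -984, so 41 ramifies.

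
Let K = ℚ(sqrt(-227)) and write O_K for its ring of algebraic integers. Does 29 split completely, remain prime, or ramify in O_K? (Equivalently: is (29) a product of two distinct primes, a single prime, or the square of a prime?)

d = -227 ≡ 1 (mod 4), so O_K = ℤ[(1+√-227)/2] and disc(K) = d = -227.
29 ∤ -227, so 29 is unramified.
Legendre symbol by Euler's criterion: (-227/29) ≡ (-227)^14 ≡ 1 (mod 29), i.e. (-227/29) = 1.
(-227/29) = 1, so 29 splits.

p splits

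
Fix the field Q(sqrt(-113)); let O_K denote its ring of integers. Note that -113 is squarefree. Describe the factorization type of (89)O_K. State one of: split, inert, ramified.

d = -113 ≡ 3 (mod 4), so O_K = ℤ[√-113] and disc(K) = 4d = -452.
Since gcd(89, -452) = 1 the prime 89 does not ramify.
(-113/89) = 65^44 mod 89 = 88, giving Legendre symbol -1.
Legendre symbol -1 ⇒ 89 is inert.

89 remains inert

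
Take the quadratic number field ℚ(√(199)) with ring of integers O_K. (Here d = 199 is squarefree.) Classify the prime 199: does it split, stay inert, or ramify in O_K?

199 mod 4 = 3, hence disc K = 4·199 = 796 and O_K = ℤ[√199].
Ramification test: 199 | 796. The prime 199 ramifies in K.

ramified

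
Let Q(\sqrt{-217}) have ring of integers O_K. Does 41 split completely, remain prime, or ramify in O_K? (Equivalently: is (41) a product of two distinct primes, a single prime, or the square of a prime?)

Since -217 ≢ 1 mod 4, the ring of integers is ℤ[√-217] with discriminant 4·(-217) = -868.
41 ∤ -868, so 41 is unramified.
Compute (-217/41) via Euler: 29^((41-1)/2) mod 41 = 40, so (-217/41) = -1.
d is a non-residue mod p, hence 41 remains inert in O_K.

p is inert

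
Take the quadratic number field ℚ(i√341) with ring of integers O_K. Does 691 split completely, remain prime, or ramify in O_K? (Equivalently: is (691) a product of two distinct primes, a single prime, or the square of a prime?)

inert — (691) stays prime in O_K

-341 mod 4 = 3, hence disc K = 4·(-341) = -1364 and O_K = ℤ[√-341].
disc(K) = -1364 is not divisible by 691; 691 is unramified.
Compute (-341/691) via Euler: 350^((691-1)/2) mod 691 = 690, so (-341/691) = -1.
(-341/691) = -1, so 691 is inert.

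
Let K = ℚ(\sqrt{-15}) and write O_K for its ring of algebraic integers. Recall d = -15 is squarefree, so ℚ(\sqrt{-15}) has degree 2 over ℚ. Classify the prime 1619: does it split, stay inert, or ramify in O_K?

p is inert

Since -15 ≡ 1 mod 4, the ring of integers is ℤ[(1+√-15)/2] with discriminant -15.
disc(K) = -15 is not divisible by 1619; 1619 is unramified.
Legendre symbol by Euler's criterion: (-15/1619) ≡ (-15)^809 ≡ 1618 (mod 1619), i.e. (-15/1619) = -1.
(-15/1619) = -1, so 1619 is inert.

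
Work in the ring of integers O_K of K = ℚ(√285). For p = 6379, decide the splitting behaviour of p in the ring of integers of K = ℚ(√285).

remains prime (inert)

285 mod 4 = 1, hence disc K = 285 and O_K = ℤ[(1+√285)/2].
Since gcd(6379, 285) = 1 the prime 6379 does not ramify.
Compute (285/6379) via Euler: 285^((6379-1)/2) mod 6379 = 6378, so (285/6379) = -1.
d is a non-residue mod p, hence 6379 remains inert in O_K.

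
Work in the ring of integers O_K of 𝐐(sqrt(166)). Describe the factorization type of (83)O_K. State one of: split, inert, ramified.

ramifies in O_K

166 mod 4 = 2, hence disc K = 4·166 = 664 and O_K = ℤ[√166].
83 divides disc(K) = 664, so 83 ramifies.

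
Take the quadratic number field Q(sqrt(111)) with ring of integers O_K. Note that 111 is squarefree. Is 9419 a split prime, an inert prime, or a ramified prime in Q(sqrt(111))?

p splits

111 mod 4 = 3, hence disc K = 4·111 = 444 and O_K = ℤ[√111].
Since gcd(9419, 444) = 1 the prime 9419 does not ramify.
Euler's criterion: 111^4709 mod 9419 = 1. Thus (111|9419) = 1.
Legendre symbol 1 ⇒ 9419 is split.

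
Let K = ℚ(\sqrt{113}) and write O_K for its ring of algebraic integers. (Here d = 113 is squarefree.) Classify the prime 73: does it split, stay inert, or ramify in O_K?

d = 113 ≡ 1 (mod 4), so O_K = ℤ[(1+√113)/2] and disc(K) = d = 113.
Since gcd(73, 113) = 1 the prime 73 does not ramify.
Euler's criterion: 113^36 mod 73 = 72. Thus (113|73) = -1.
Legendre symbol -1 ⇒ 73 is inert.

inert — (73) stays prime in O_K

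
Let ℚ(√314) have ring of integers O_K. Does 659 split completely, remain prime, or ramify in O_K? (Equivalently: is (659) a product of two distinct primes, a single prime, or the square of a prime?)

d = 314 ≡ 2 (mod 4), so O_K = ℤ[√314] and disc(K) = 4d = 1256.
disc(K) = 1256 is not divisible by 659; 659 is unramified.
Legendre symbol by Euler's criterion: (314/659) ≡ 314^329 ≡ 658 (mod 659), i.e. (314/659) = -1.
d is a non-residue mod p, hence 659 remains inert in O_K.

remains prime (inert)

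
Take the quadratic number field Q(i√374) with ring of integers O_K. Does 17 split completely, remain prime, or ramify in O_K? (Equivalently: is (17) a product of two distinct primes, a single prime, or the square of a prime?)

-374 mod 4 = 2, hence disc K = 4·(-374) = -1496 and O_K = ℤ[√-374].
17 divides disc(K) = -1496, so 17 ramifies.

ramified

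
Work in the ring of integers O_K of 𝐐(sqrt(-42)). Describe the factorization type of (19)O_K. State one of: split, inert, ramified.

19 remains inert

-42 mod 4 = 2, hence disc K = 4·(-42) = -168 and O_K = ℤ[√-42].
19 ∤ -168, so 19 is unramified.
Compute (-42/19) via Euler: 15^((19-1)/2) mod 19 = 18, so (-42/19) = -1.
(-42/19) = -1, so 19 is inert.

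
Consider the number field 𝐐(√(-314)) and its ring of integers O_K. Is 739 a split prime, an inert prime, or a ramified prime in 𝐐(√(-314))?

-314 mod 4 = 2, hence disc K = 4·(-314) = -1256 and O_K = ℤ[√-314].
disc(K) = -1256 is not divisible by 739; 739 is unramified.
Euler's criterion: (-314)^369 mod 739 = 1. Thus (-314|739) = 1.
d is a quadratic residue mod p, hence 739 splits in O_K.

split — (739) = 𝔭₁𝔭₂ with 𝔭₁ ≠ 𝔭₂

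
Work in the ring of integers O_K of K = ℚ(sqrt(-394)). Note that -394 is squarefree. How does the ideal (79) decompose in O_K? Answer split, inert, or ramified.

Since -394 ≢ 1 mod 4, the ring of integers is ℤ[√-394] with discriminant 4·(-394) = -1576.
79 ∤ -1576, so 79 is unramified.
(-394/79) = 1^39 mod 79 = 1, giving Legendre symbol 1.
Legendre symbol 1 ⇒ 79 is split.

split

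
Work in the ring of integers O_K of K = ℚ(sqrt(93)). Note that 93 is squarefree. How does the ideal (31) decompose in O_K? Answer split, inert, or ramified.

93 mod 4 = 1, hence disc K = 93 and O_K = ℤ[(1+√93)/2].
disc(K) = 93 = 31·3, so p = 31 is ramified.

31 is ramified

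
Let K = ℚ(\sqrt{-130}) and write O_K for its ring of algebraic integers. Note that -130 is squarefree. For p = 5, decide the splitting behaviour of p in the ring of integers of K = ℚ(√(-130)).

ramified

-130 mod 4 = 2, hence disc K = 4·(-130) = -520 and O_K = ℤ[√-130].
disc(K) = -520 = 5·(-104), so p = 5 is ramified.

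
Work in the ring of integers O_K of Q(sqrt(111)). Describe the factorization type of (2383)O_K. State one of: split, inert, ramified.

split

Since 111 ≢ 1 mod 4, the ring of integers is ℤ[√111] with discriminant 4·111 = 444.
2383 ∤ 444, so 2383 is unramified.
Euler's criterion: 111^1191 mod 2383 = 1. Thus (111|2383) = 1.
d is a quadratic residue mod p, hence 2383 splits in O_K.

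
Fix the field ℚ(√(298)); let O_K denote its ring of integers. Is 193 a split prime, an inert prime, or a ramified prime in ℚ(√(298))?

remains prime (inert)

298 mod 4 = 2, hence disc K = 4·298 = 1192 and O_K = ℤ[√298].
Since gcd(193, 1192) = 1 the prime 193 does not ramify.
Compute (298/193) via Euler: 105^((193-1)/2) mod 193 = 192, so (298/193) = -1.
(298/193) = -1, so 193 is inert.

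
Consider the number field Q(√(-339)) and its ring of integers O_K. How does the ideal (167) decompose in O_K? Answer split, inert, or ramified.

split — (167) = 𝔭₁𝔭₂ with 𝔭₁ ≠ 𝔭₂

-339 mod 4 = 1, hence disc K = -339 and O_K = ℤ[(1+√-339)/2].
167 ∤ -339, so 167 is unramified.
Compute (-339/167) via Euler: 162^((167-1)/2) mod 167 = 1, so (-339/167) = 1.
(-339/167) = 1, so 167 splits.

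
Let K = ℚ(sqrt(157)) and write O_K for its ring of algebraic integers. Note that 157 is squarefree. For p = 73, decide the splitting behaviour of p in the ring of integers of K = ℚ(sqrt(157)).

157 mod 4 = 1, hence disc K = 157 and O_K = ℤ[(1+√157)/2].
Since gcd(73, 157) = 1 the prime 73 does not ramify.
Legendre symbol by Euler's criterion: (157/73) ≡ 157^36 ≡ 72 (mod 73), i.e. (157/73) = -1.
(157/73) = -1, so 73 is inert.

inert — (73) stays prime in O_K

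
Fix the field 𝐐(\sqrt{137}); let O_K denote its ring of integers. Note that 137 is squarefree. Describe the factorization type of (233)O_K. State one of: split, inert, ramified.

d = 137 ≡ 1 (mod 4), so O_K = ℤ[(1+√137)/2] and disc(K) = d = 137.
Since gcd(233, 137) = 1 the prime 233 does not ramify.
Legendre symbol by Euler's criterion: (137/233) ≡ 137^116 ≡ 232 (mod 233), i.e. (137/233) = -1.
d is a non-residue mod p, hence 233 remains inert in O_K.

remains prime (inert)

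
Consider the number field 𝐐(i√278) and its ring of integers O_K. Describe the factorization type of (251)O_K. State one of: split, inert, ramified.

251 remains inert

d = -278 ≡ 2 (mod 4), so O_K = ℤ[√-278] and disc(K) = 4d = -1112.
251 ∤ -1112, so 251 is unramified.
Euler's criterion: (-278)^125 mod 251 = 250. Thus (-278|251) = -1.
(-278/251) = -1, so 251 is inert.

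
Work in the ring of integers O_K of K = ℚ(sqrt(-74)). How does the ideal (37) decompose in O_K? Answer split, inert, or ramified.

ramifies in O_K

Since -74 ≢ 1 mod 4, the ring of integers is ℤ[√-74] with discriminant 4·(-74) = -296.
disc(K) = -296 = 37·(-8), so p = 37 is ramified.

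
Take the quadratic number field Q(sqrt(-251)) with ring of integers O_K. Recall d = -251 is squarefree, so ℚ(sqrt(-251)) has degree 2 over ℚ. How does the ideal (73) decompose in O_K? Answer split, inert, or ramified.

d = -251 ≡ 1 (mod 4), so O_K = ℤ[(1+√-251)/2] and disc(K) = d = -251.
Since gcd(73, -251) = 1 the prime 73 does not ramify.
Euler's criterion: (-251)^36 mod 73 = 1. Thus (-251|73) = 1.
Legendre symbol 1 ⇒ 73 is split.

p splits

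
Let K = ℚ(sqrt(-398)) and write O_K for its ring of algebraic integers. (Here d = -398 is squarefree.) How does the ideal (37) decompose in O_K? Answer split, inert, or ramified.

-398 mod 4 = 2, hence disc K = 4·(-398) = -1592 and O_K = ℤ[√-398].
Since gcd(37, -1592) = 1 the prime 37 does not ramify.
Euler's criterion: (-398)^18 mod 37 = 1. Thus (-398|37) = 1.
(-398/37) = 1, so 37 splits.

split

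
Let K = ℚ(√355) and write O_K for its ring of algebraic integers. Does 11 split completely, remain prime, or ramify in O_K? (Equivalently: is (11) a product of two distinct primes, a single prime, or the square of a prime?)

Since 355 ≢ 1 mod 4, the ring of integers is ℤ[√355] with discriminant 4·355 = 1420.
disc(K) = 1420 is not divisible by 11; 11 is unramified.
Legendre symbol by Euler's criterion: (355/11) ≡ 355^5 ≡ 1 (mod 11), i.e. (355/11) = 1.
d is a quadratic residue mod p, hence 11 splits in O_K.

p splits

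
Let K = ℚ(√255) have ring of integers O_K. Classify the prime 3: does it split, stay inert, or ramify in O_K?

Since 255 ≢ 1 mod 4, the ring of integers is ℤ[√255] with discriminant 4·255 = 1020.
3 divides disc(K) = 1020, so 3 ramifies.

ramifies in O_K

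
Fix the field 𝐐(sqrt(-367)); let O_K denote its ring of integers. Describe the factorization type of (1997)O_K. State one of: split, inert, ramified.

split — (1997) = 𝔭₁𝔭₂ with 𝔭₁ ≠ 𝔭₂

-367 mod 4 = 1, hence disc K = -367 and O_K = ℤ[(1+√-367)/2].
disc(K) = -367 is not divisible by 1997; 1997 is unramified.
Legendre symbol by Euler's criterion: (-367/1997) ≡ (-367)^998 ≡ 1 (mod 1997), i.e. (-367/1997) = 1.
d is a quadratic residue mod p, hence 1997 splits in O_K.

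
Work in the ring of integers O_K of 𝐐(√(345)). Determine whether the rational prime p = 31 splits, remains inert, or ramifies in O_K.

31 splits in O_K

d = 345 ≡ 1 (mod 4), so O_K = ℤ[(1+√345)/2] and disc(K) = d = 345.
Since gcd(31, 345) = 1 the prime 31 does not ramify.
(345/31) = 4^15 mod 31 = 1, giving Legendre symbol 1.
d is a quadratic residue mod p, hence 31 splits in O_K.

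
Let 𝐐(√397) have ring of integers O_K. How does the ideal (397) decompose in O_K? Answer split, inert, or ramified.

d = 397 ≡ 1 (mod 4), so O_K = ℤ[(1+√397)/2] and disc(K) = d = 397.
397 divides disc(K) = 397, so 397 ramifies.

ramified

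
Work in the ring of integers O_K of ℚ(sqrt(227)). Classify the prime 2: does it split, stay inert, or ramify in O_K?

d = 227 ≡ 3 (mod 4), so O_K = ℤ[√227] and disc(K) = 4d = 908.
2 divides disc(K) = 908, so 2 ramifies.

ramifies in O_K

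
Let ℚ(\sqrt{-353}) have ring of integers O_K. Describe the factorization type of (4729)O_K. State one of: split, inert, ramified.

splits completely

d = -353 ≡ 3 (mod 4), so O_K = ℤ[√-353] and disc(K) = 4d = -1412.
4729 ∤ -1412, so 4729 is unramified.
Legendre symbol by Euler's criterion: (-353/4729) ≡ (-353)^2364 ≡ 1 (mod 4729), i.e. (-353/4729) = 1.
Legendre symbol 1 ⇒ 4729 is split.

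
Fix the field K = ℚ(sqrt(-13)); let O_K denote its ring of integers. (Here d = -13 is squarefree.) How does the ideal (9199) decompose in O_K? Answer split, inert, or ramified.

d = -13 ≡ 3 (mod 4), so O_K = ℤ[√-13] and disc(K) = 4d = -52.
disc(K) = -52 is not divisible by 9199; 9199 is unramified.
Euler's criterion: (-13)^4599 mod 9199 = 1. Thus (-13|9199) = 1.
d is a quadratic residue mod p, hence 9199 splits in O_K.

split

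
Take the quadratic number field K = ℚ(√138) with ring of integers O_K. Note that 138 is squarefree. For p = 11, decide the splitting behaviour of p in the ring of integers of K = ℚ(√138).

remains prime (inert)

138 mod 4 = 2, hence disc K = 4·138 = 552 and O_K = ℤ[√138].
11 ∤ 552, so 11 is unramified.
(138/11) = 6^5 mod 11 = 10, giving Legendre symbol -1.
d is a non-residue mod p, hence 11 remains inert in O_K.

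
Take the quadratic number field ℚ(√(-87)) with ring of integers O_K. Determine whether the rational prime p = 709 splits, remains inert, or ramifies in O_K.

p splits

d = -87 ≡ 1 (mod 4), so O_K = ℤ[(1+√-87)/2] and disc(K) = d = -87.
Since gcd(709, -87) = 1 the prime 709 does not ramify.
(-87/709) = 622^354 mod 709 = 1, giving Legendre symbol 1.
Legendre symbol 1 ⇒ 709 is split.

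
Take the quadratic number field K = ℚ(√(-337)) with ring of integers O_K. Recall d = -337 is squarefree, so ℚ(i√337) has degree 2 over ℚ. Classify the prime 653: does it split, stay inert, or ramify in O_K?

Since -337 ≢ 1 mod 4, the ring of integers is ℤ[√-337] with discriminant 4·(-337) = -1348.
disc(K) = -1348 is not divisible by 653; 653 is unramified.
(-337/653) = 316^326 mod 653 = 1, giving Legendre symbol 1.
d is a quadratic residue mod p, hence 653 splits in O_K.

split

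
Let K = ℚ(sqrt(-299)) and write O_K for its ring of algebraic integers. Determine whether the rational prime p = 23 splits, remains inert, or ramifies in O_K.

Since -299 ≡ 1 mod 4, the ring of integers is ℤ[(1+√-299)/2] with discriminant -299.
23 divides disc(K) = -299, so 23 ramifies.

ramifies in O_K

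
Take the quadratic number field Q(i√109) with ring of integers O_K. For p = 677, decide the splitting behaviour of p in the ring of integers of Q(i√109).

d = -109 ≡ 3 (mod 4), so O_K = ℤ[√-109] and disc(K) = 4d = -436.
Since gcd(677, -436) = 1 the prime 677 does not ramify.
Euler's criterion: (-109)^338 mod 677 = 676. Thus (-109|677) = -1.
Legendre symbol -1 ⇒ 677 is inert.

677 remains inert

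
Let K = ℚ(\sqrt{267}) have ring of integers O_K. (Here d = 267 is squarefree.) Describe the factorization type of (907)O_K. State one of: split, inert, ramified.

267 mod 4 = 3, hence disc K = 4·267 = 1068 and O_K = ℤ[√267].
907 ∤ 1068, so 907 is unramified.
Legendre symbol by Euler's criterion: (267/907) ≡ 267^453 ≡ 906 (mod 907), i.e. (267/907) = -1.
d is a non-residue mod p, hence 907 remains inert in O_K.

inert — (907) stays prime in O_K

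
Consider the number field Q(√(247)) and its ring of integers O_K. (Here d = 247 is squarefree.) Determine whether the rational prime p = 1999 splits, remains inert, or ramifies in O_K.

inert

Since 247 ≢ 1 mod 4, the ring of integers is ℤ[√247] with discriminant 4·247 = 988.
Since gcd(1999, 988) = 1 the prime 1999 does not ramify.
Euler's criterion: 247^999 mod 1999 = 1998. Thus (247|1999) = -1.
Legendre symbol -1 ⇒ 1999 is inert.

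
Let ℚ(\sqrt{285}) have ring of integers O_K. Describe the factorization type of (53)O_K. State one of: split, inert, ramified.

remains prime (inert)

Since 285 ≡ 1 mod 4, the ring of integers is ℤ[(1+√285)/2] with discriminant 285.
disc(K) = 285 is not divisible by 53; 53 is unramified.
Legendre symbol by Euler's criterion: (285/53) ≡ 285^26 ≡ 52 (mod 53), i.e. (285/53) = -1.
Legendre symbol -1 ⇒ 53 is inert.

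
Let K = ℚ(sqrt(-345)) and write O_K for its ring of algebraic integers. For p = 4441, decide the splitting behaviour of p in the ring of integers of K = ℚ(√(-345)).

splits completely

d = -345 ≡ 3 (mod 4), so O_K = ℤ[√-345] and disc(K) = 4d = -1380.
4441 ∤ -1380, so 4441 is unramified.
Compute (-345/4441) via Euler: 4096^((4441-1)/2) mod 4441 = 1, so (-345/4441) = 1.
d is a quadratic residue mod p, hence 4441 splits in O_K.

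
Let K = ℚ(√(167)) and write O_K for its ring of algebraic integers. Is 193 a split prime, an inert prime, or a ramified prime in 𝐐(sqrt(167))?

p is inert

d = 167 ≡ 3 (mod 4), so O_K = ℤ[√167] and disc(K) = 4d = 668.
disc(K) = 668 is not divisible by 193; 193 is unramified.
Compute (167/193) via Euler: 167^((193-1)/2) mod 193 = 192, so (167/193) = -1.
d is a non-residue mod p, hence 193 remains inert in O_K.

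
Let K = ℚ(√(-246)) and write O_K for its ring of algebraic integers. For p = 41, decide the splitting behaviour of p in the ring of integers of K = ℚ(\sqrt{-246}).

41 is ramified

-246 mod 4 = 2, hence disc K = 4·(-246) = -984 and O_K = ℤ[√-246].
disc(K) = -984 = 41·(-24), so p = 41 is ramified.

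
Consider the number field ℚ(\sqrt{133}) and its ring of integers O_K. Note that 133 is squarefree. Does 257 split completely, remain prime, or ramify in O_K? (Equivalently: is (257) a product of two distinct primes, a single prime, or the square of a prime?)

split

Since 133 ≡ 1 mod 4, the ring of integers is ℤ[(1+√133)/2] with discriminant 133.
disc(K) = 133 is not divisible by 257; 257 is unramified.
(133/257) = 133^128 mod 257 = 1, giving Legendre symbol 1.
(133/257) = 1, so 257 splits.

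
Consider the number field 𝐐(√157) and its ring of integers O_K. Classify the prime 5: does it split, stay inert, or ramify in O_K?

inert

d = 157 ≡ 1 (mod 4), so O_K = ℤ[(1+√157)/2] and disc(K) = d = 157.
5 ∤ 157, so 5 is unramified.
Euler's criterion: 157^2 mod 5 = 4. Thus (157|5) = -1.
Legendre symbol -1 ⇒ 5 is inert.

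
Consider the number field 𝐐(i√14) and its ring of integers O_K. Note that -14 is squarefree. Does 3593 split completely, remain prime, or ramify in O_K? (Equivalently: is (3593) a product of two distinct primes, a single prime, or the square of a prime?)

splits completely

-14 mod 4 = 2, hence disc K = 4·(-14) = -56 and O_K = ℤ[√-14].
Since gcd(3593, -56) = 1 the prime 3593 does not ramify.
Legendre symbol by Euler's criterion: (-14/3593) ≡ (-14)^1796 ≡ 1 (mod 3593), i.e. (-14/3593) = 1.
d is a quadratic residue mod p, hence 3593 splits in O_K.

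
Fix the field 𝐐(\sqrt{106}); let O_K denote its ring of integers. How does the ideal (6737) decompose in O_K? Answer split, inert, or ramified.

106 mod 4 = 2, hence disc K = 4·106 = 424 and O_K = ℤ[√106].
Since gcd(6737, 424) = 1 the prime 6737 does not ramify.
Euler's criterion: 106^3368 mod 6737 = 1. Thus (106|6737) = 1.
d is a quadratic residue mod p, hence 6737 splits in O_K.

p splits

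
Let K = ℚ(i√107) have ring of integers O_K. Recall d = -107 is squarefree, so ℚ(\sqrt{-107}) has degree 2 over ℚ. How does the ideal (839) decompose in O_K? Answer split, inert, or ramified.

splits completely

-107 mod 4 = 1, hence disc K = -107 and O_K = ℤ[(1+√-107)/2].
disc(K) = -107 is not divisible by 839; 839 is unramified.
Compute (-107/839) via Euler: 732^((839-1)/2) mod 839 = 1, so (-107/839) = 1.
d is a quadratic residue mod p, hence 839 splits in O_K.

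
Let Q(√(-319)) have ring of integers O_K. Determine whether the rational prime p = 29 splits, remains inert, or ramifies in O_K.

Since -319 ≡ 1 mod 4, the ring of integers is ℤ[(1+√-319)/2] with discriminant -319.
29 divides disc(K) = -319, so 29 ramifies.

ramifies in O_K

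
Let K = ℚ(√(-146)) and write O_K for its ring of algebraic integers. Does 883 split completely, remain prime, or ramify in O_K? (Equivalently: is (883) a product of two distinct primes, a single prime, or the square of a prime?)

inert — (883) stays prime in O_K

Since -146 ≢ 1 mod 4, the ring of integers is ℤ[√-146] with discriminant 4·(-146) = -584.
883 ∤ -584, so 883 is unramified.
Compute (-146/883) via Euler: 737^((883-1)/2) mod 883 = 882, so (-146/883) = -1.
(-146/883) = -1, so 883 is inert.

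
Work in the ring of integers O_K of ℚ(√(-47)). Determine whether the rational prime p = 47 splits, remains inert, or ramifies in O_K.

ramifies in O_K

-47 mod 4 = 1, hence disc K = -47 and O_K = ℤ[(1+√-47)/2].
disc(K) = -47 = 47·(-1), so p = 47 is ramified.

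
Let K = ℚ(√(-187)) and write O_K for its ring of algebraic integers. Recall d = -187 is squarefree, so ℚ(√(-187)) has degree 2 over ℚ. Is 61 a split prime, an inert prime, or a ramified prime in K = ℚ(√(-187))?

-187 mod 4 = 1, hence disc K = -187 and O_K = ℤ[(1+√-187)/2].
Since gcd(61, -187) = 1 the prime 61 does not ramify.
(-187/61) = 57^30 mod 61 = 1, giving Legendre symbol 1.
d is a quadratic residue mod p, hence 61 splits in O_K.

61 splits in O_K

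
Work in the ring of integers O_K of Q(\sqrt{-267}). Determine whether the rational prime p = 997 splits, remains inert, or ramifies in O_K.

split — (997) = 𝔭₁𝔭₂ with 𝔭₁ ≠ 𝔭₂

d = -267 ≡ 1 (mod 4), so O_K = ℤ[(1+√-267)/2] and disc(K) = d = -267.
997 ∤ -267, so 997 is unramified.
Legendre symbol by Euler's criterion: (-267/997) ≡ (-267)^498 ≡ 1 (mod 997), i.e. (-267/997) = 1.
(-267/997) = 1, so 997 splits.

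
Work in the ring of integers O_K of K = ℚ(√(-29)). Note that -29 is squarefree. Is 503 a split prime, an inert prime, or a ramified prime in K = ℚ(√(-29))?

split — (503) = 𝔭₁𝔭₂ with 𝔭₁ ≠ 𝔭₂

Since -29 ≢ 1 mod 4, the ring of integers is ℤ[√-29] with discriminant 4·(-29) = -116.
disc(K) = -116 is not divisible by 503; 503 is unramified.
Euler's criterion: (-29)^251 mod 503 = 1. Thus (-29|503) = 1.
d is a quadratic residue mod p, hence 503 splits in O_K.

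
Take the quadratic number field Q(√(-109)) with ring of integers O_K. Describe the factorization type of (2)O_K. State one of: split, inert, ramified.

-109 mod 4 = 3, hence disc K = 4·(-109) = -436 and O_K = ℤ[√-109].
disc(K) = -436 = 2·(-218), so p = 2 is ramified.

p ramifies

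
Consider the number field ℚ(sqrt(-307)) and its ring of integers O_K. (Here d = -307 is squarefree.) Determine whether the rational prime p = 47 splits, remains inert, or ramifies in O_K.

remains prime (inert)

-307 mod 4 = 1, hence disc K = -307 and O_K = ℤ[(1+√-307)/2].
disc(K) = -307 is not divisible by 47; 47 is unramified.
(-307/47) = 22^23 mod 47 = 46, giving Legendre symbol -1.
Legendre symbol -1 ⇒ 47 is inert.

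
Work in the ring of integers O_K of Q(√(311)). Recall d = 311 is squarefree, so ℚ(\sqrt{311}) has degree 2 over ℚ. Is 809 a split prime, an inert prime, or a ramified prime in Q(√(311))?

split — (809) = 𝔭₁𝔭₂ with 𝔭₁ ≠ 𝔭₂

311 mod 4 = 3, hence disc K = 4·311 = 1244 and O_K = ℤ[√311].
Since gcd(809, 1244) = 1 the prime 809 does not ramify.
Compute (311/809) via Euler: 311^((809-1)/2) mod 809 = 1, so (311/809) = 1.
d is a quadratic residue mod p, hence 809 splits in O_K.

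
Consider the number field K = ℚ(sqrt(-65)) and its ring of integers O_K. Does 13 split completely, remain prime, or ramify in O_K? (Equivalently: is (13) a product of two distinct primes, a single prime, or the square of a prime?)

-65 mod 4 = 3, hence disc K = 4·(-65) = -260 and O_K = ℤ[√-65].
disc(K) = -260 = 13·(-20), so p = 13 is ramified.

ramified — (13) = 𝔭²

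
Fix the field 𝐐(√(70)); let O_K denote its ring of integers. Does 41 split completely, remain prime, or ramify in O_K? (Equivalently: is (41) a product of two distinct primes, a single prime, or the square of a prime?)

41 remains inert

Since 70 ≢ 1 mod 4, the ring of integers is ℤ[√70] with discriminant 4·70 = 280.
41 ∤ 280, so 41 is unramified.
Euler's criterion: 70^20 mod 41 = 40. Thus (70|41) = -1.
Legendre symbol -1 ⇒ 41 is inert.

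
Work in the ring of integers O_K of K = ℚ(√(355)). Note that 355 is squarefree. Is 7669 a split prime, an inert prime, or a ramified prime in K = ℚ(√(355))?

355 mod 4 = 3, hence disc K = 4·355 = 1420 and O_K = ℤ[√355].
disc(K) = 1420 is not divisible by 7669; 7669 is unramified.
Compute (355/7669) via Euler: 355^((7669-1)/2) mod 7669 = 1, so (355/7669) = 1.
d is a quadratic residue mod p, hence 7669 splits in O_K.

split — (7669) = 𝔭₁𝔭₂ with 𝔭₁ ≠ 𝔭₂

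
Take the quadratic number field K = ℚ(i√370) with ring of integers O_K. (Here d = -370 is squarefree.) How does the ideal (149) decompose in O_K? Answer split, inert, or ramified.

Since -370 ≢ 1 mod 4, the ring of integers is ℤ[√-370] with discriminant 4·(-370) = -1480.
Since gcd(149, -1480) = 1 the prime 149 does not ramify.
(-370/149) = 77^74 mod 149 = 148, giving Legendre symbol -1.
d is a non-residue mod p, hence 149 remains inert in O_K.

p is inert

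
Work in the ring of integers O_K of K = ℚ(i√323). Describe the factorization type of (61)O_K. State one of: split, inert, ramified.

61 remains inert

d = -323 ≡ 1 (mod 4), so O_K = ℤ[(1+√-323)/2] and disc(K) = d = -323.
Since gcd(61, -323) = 1 the prime 61 does not ramify.
Compute (-323/61) via Euler: 43^((61-1)/2) mod 61 = 60, so (-323/61) = -1.
Legendre symbol -1 ⇒ 61 is inert.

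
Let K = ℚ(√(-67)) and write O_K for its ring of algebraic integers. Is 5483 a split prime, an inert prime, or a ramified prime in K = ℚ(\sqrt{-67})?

d = -67 ≡ 1 (mod 4), so O_K = ℤ[(1+√-67)/2] and disc(K) = d = -67.
disc(K) = -67 is not divisible by 5483; 5483 is unramified.
Compute (-67/5483) via Euler: 5416^((5483-1)/2) mod 5483 = 1, so (-67/5483) = 1.
Legendre symbol 1 ⇒ 5483 is split.

p splits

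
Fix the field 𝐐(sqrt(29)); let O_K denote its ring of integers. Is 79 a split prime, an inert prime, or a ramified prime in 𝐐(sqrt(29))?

p is inert

Since 29 ≡ 1 mod 4, the ring of integers is ℤ[(1+√29)/2] with discriminant 29.
79 ∤ 29, so 79 is unramified.
(29/79) = 29^39 mod 79 = 78, giving Legendre symbol -1.
d is a non-residue mod p, hence 79 remains inert in O_K.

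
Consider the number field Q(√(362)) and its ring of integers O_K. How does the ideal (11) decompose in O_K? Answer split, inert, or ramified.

inert

362 mod 4 = 2, hence disc K = 4·362 = 1448 and O_K = ℤ[√362].
Since gcd(11, 1448) = 1 the prime 11 does not ramify.
Compute (362/11) via Euler: 10^((11-1)/2) mod 11 = 10, so (362/11) = -1.
Legendre symbol -1 ⇒ 11 is inert.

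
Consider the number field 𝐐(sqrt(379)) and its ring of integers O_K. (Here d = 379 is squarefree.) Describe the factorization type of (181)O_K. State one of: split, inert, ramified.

Since 379 ≢ 1 mod 4, the ring of integers is ℤ[√379] with discriminant 4·379 = 1516.
disc(K) = 1516 is not divisible by 181; 181 is unramified.
Euler's criterion: 379^90 mod 181 = 180. Thus (379|181) = -1.
Legendre symbol -1 ⇒ 181 is inert.

remains prime (inert)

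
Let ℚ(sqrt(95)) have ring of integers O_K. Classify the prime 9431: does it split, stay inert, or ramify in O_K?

9431 remains inert

95 mod 4 = 3, hence disc K = 4·95 = 380 and O_K = ℤ[√95].
Since gcd(9431, 380) = 1 the prime 9431 does not ramify.
(95/9431) = 95^4715 mod 9431 = 9430, giving Legendre symbol -1.
(95/9431) = -1, so 9431 is inert.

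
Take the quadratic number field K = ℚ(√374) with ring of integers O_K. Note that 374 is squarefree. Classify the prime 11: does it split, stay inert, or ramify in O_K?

d = 374 ≡ 2 (mod 4), so O_K = ℤ[√374] and disc(K) = 4d = 1496.
disc(K) = 1496 = 11·136, so p = 11 is ramified.

p ramifies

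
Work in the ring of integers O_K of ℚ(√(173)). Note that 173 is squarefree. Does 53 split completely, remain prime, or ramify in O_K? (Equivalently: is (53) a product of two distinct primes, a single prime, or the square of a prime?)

inert — (53) stays prime in O_K

Since 173 ≡ 1 mod 4, the ring of integers is ℤ[(1+√173)/2] with discriminant 173.
53 ∤ 173, so 53 is unramified.
Euler's criterion: 173^26 mod 53 = 52. Thus (173|53) = -1.
Legendre symbol -1 ⇒ 53 is inert.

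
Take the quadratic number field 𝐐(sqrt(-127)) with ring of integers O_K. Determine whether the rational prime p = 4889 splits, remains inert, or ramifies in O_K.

inert

d = -127 ≡ 1 (mod 4), so O_K = ℤ[(1+√-127)/2] and disc(K) = d = -127.
Since gcd(4889, -127) = 1 the prime 4889 does not ramify.
Compute (-127/4889) via Euler: 4762^((4889-1)/2) mod 4889 = 4888, so (-127/4889) = -1.
Legendre symbol -1 ⇒ 4889 is inert.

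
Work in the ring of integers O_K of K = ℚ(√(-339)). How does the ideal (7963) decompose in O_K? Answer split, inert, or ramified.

7963 splits in O_K

Since -339 ≡ 1 mod 4, the ring of integers is ℤ[(1+√-339)/2] with discriminant -339.
7963 ∤ -339, so 7963 is unramified.
(-339/7963) = 7624^3981 mod 7963 = 1, giving Legendre symbol 1.
Legendre symbol 1 ⇒ 7963 is split.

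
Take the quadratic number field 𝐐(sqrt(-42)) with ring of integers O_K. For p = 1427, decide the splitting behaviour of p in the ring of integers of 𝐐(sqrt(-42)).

split

Since -42 ≢ 1 mod 4, the ring of integers is ℤ[√-42] with discriminant 4·(-42) = -168.
1427 ∤ -168, so 1427 is unramified.
Euler's criterion: (-42)^713 mod 1427 = 1. Thus (-42|1427) = 1.
d is a quadratic residue mod p, hence 1427 splits in O_K.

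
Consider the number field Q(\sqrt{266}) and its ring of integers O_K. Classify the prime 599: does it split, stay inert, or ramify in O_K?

266 mod 4 = 2, hence disc K = 4·266 = 1064 and O_K = ℤ[√266].
disc(K) = 1064 is not divisible by 599; 599 is unramified.
Euler's criterion: 266^299 mod 599 = 598. Thus (266|599) = -1.
Legendre symbol -1 ⇒ 599 is inert.

599 remains inert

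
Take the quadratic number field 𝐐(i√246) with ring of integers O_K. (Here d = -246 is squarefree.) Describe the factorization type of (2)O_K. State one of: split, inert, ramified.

2 is ramified

Since -246 ≢ 1 mod 4, the ring of integers is ℤ[√-246] with discriminant 4·(-246) = -984.
disc(K) = -984 = 2·(-492), so p = 2 is ramified.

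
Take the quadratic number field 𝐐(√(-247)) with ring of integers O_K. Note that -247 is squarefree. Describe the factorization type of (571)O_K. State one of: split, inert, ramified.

571 splits in O_K

Since -247 ≡ 1 mod 4, the ring of integers is ℤ[(1+√-247)/2] with discriminant -247.
571 ∤ -247, so 571 is unramified.
Legendre symbol by Euler's criterion: (-247/571) ≡ (-247)^285 ≡ 1 (mod 571), i.e. (-247/571) = 1.
(-247/571) = 1, so 571 splits.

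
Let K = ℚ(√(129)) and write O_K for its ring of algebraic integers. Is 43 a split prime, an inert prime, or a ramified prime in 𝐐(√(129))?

Since 129 ≡ 1 mod 4, the ring of integers is ℤ[(1+√129)/2] with discriminant 129.
disc(K) = 129 = 43·3, so p = 43 is ramified.

ramified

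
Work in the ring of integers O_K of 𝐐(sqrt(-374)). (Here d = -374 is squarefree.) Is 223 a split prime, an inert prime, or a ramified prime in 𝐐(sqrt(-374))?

Since -374 ≢ 1 mod 4, the ring of integers is ℤ[√-374] with discriminant 4·(-374) = -1496.
disc(K) = -1496 is not divisible by 223; 223 is unramified.
Compute (-374/223) via Euler: 72^((223-1)/2) mod 223 = 1, so (-374/223) = 1.
(-374/223) = 1, so 223 splits.

p splits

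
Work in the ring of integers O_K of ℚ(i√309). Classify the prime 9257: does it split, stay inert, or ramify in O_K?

9257 splits in O_K

-309 mod 4 = 3, hence disc K = 4·(-309) = -1236 and O_K = ℤ[√-309].
9257 ∤ -1236, so 9257 is unramified.
(-309/9257) = 8948^4628 mod 9257 = 1, giving Legendre symbol 1.
(-309/9257) = 1, so 9257 splits.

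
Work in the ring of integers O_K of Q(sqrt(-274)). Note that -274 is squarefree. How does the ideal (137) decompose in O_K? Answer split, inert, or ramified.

d = -274 ≡ 2 (mod 4), so O_K = ℤ[√-274] and disc(K) = 4d = -1096.
Ramification test: 137 | -1096. The prime 137 ramifies in K.

ramified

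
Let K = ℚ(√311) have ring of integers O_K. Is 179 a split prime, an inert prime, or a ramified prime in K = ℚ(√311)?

311 mod 4 = 3, hence disc K = 4·311 = 1244 and O_K = ℤ[√311].
Since gcd(179, 1244) = 1 the prime 179 does not ramify.
Euler's criterion: 311^89 mod 179 = 178. Thus (311|179) = -1.
d is a non-residue mod p, hence 179 remains inert in O_K.

179 remains inert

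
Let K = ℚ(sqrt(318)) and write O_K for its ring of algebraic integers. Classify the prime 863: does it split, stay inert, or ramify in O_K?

Since 318 ≢ 1 mod 4, the ring of integers is ℤ[√318] with discriminant 4·318 = 1272.
863 ∤ 1272, so 863 is unramified.
Compute (318/863) via Euler: 318^((863-1)/2) mod 863 = 1, so (318/863) = 1.
Legendre symbol 1 ⇒ 863 is split.

split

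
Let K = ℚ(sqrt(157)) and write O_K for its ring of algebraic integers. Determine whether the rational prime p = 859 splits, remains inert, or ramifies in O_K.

d = 157 ≡ 1 (mod 4), so O_K = ℤ[(1+√157)/2] and disc(K) = d = 157.
Since gcd(859, 157) = 1 the prime 859 does not ramify.
(157/859) = 157^429 mod 859 = 858, giving Legendre symbol -1.
Legendre symbol -1 ⇒ 859 is inert.

inert — (859) stays prime in O_K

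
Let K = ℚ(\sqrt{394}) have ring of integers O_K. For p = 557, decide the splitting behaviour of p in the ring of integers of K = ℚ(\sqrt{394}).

394 mod 4 = 2, hence disc K = 4·394 = 1576 and O_K = ℤ[√394].
557 ∤ 1576, so 557 is unramified.
Euler's criterion: 394^278 mod 557 = 556. Thus (394|557) = -1.
d is a non-residue mod p, hence 557 remains inert in O_K.

inert — (557) stays prime in O_K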